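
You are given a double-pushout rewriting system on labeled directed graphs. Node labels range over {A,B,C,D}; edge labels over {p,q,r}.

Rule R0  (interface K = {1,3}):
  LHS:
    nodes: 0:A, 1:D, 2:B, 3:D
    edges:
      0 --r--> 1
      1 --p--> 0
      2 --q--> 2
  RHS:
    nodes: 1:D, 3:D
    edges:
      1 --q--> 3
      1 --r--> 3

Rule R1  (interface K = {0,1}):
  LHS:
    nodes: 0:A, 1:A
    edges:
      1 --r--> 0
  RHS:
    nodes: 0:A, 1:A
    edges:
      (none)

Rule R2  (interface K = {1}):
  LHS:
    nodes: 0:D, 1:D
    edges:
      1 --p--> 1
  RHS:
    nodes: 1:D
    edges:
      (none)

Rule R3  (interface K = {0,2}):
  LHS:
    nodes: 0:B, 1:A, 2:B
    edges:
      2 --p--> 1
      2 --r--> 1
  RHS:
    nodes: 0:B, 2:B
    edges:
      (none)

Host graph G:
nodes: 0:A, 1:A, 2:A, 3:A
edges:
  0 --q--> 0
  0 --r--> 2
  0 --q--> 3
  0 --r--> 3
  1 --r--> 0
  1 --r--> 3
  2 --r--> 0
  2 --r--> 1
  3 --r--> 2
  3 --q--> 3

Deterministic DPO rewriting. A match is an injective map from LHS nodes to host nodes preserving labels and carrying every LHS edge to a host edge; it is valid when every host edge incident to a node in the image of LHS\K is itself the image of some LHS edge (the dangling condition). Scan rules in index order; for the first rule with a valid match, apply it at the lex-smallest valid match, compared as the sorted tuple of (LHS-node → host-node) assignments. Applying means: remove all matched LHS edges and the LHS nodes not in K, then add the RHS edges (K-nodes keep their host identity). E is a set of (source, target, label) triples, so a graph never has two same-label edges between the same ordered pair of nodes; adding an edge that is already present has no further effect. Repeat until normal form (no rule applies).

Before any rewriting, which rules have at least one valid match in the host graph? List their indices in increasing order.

Answer: [R1]

Steps:
R0: no valid match — LHS pattern not found
R1: 7 valid matches — {0↦0, 1↦1}, {0↦0, 1↦2}, {0↦1, 1↦2} (+4 more)
R2: no valid match — LHS pattern not found
R3: no valid match — LHS pattern not found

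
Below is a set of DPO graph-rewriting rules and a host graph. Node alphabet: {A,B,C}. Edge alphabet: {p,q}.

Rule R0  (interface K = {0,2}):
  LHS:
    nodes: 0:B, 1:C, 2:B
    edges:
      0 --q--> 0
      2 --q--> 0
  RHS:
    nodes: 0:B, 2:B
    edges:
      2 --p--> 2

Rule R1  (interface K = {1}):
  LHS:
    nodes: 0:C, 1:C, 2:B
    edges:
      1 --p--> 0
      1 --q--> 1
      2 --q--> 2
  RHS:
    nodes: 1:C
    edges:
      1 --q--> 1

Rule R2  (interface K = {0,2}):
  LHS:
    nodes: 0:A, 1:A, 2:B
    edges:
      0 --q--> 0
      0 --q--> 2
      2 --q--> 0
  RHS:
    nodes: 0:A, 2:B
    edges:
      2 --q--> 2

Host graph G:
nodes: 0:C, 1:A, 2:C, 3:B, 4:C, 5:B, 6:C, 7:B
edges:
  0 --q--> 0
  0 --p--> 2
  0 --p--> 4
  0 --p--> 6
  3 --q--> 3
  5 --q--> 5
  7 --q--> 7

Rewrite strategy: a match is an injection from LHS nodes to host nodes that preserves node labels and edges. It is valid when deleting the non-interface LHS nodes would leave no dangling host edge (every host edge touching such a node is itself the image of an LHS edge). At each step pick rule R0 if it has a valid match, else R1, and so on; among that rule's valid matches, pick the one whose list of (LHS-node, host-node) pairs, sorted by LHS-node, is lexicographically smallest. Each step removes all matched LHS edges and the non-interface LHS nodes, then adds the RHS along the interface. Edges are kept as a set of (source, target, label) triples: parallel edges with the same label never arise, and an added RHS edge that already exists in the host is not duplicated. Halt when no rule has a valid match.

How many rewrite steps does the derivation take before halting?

initial: |V|=8 |E|=7  E = 0-q->0 0-p->2 0-p->4 0-p->6 3-q->3 5-q->5 7-q->7
step 1: apply R1 at {0↦2, 1↦0, 2↦3}  → |V|=6 |E|=5  E = 0-q->0 0-p->4 0-p->6 5-q->5 7-q->7
step 2: apply R1 at {0↦4, 1↦0, 2↦5}  → |V|=4 |E|=3  E = 0-q->0 0-p->6 7-q->7
step 3: apply R1 at {0↦6, 1↦0, 2↦7}  → |V|=2 |E|=1  E = 0-q->0
final graph: no rule applies after step 3

Answer: 3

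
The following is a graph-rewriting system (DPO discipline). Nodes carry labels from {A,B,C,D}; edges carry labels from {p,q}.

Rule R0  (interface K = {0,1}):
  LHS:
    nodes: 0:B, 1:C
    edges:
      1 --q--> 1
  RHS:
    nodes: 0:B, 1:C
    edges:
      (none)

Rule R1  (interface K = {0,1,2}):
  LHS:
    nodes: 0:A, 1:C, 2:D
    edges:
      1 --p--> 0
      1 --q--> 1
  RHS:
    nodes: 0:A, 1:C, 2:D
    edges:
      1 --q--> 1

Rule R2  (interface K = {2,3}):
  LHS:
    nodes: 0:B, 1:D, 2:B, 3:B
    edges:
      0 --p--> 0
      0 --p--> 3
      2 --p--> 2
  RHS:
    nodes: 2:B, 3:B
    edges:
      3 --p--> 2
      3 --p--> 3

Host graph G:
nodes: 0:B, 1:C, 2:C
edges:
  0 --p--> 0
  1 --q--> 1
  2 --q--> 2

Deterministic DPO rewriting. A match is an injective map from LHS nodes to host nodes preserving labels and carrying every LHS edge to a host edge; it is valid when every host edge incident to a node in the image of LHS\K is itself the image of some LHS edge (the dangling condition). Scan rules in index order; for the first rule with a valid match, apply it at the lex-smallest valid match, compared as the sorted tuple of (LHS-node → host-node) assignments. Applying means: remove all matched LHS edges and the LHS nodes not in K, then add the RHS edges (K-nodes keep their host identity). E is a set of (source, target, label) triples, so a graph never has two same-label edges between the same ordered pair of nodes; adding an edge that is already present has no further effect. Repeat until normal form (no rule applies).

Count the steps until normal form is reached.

Answer: 2

Rewrite trace:
initial: |V|=3 |E|=3  E = 0-p->0 1-q->1 2-q->2
step 1: apply R0 at {0↦0, 1↦1}  → |V|=3 |E|=2  E = 0-p->0 2-q->2
step 2: apply R0 at {0↦0, 1↦2}  → |V|=3 |E|=1  E = 0-p->0
normal form: no rule applies after step 2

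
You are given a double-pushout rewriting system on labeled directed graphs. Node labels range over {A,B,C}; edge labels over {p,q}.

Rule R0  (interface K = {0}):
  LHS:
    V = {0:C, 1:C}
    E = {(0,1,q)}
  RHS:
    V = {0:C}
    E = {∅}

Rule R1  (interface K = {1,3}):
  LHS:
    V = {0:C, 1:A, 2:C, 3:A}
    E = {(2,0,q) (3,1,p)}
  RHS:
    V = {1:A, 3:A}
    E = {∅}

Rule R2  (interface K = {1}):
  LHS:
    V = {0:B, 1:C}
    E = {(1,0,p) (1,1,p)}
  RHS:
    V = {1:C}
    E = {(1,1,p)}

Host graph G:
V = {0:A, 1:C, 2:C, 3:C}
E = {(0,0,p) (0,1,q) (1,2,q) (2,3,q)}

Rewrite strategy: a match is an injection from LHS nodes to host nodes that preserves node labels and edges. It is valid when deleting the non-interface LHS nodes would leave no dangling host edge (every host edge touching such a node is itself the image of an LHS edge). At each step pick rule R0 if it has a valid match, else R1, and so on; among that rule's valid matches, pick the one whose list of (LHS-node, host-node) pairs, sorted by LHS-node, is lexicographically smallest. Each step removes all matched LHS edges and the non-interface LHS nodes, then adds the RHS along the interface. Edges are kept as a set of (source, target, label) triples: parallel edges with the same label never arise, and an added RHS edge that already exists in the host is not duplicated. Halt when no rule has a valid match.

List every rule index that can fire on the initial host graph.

R0: 1 valid match — {0↦2, 1↦3}
R1: no valid match — LHS pattern not found
R2: no valid match — LHS pattern not found

Answer: [R0]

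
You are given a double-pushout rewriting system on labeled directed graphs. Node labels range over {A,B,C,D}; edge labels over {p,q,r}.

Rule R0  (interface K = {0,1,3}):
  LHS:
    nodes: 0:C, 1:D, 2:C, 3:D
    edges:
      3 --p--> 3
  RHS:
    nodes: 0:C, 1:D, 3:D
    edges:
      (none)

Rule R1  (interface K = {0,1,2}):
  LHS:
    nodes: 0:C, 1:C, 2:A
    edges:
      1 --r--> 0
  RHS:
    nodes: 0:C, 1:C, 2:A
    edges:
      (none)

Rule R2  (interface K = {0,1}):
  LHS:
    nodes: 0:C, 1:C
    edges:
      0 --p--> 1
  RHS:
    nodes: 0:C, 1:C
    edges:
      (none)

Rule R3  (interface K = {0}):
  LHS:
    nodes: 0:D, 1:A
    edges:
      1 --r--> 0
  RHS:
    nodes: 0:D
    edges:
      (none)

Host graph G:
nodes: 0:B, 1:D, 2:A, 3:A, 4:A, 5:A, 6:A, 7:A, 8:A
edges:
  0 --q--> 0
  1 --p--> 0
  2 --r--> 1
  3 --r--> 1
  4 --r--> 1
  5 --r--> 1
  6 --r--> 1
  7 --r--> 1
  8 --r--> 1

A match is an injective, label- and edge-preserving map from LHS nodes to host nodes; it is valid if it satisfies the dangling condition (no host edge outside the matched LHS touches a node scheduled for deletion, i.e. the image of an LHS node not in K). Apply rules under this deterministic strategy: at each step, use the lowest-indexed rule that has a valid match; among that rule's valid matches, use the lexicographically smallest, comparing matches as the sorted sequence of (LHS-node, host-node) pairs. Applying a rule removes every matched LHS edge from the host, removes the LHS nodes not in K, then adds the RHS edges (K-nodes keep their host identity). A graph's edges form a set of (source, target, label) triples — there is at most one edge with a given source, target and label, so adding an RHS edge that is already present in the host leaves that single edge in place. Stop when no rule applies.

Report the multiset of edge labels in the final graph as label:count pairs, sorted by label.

Answer: p:1 q:1

Rewrite trace:
[0] host  ⇒  9 nodes, 9 edges  {0-q->0 1-p->0 2-r->1 3-r->1 4-r->1 5-r->1 6-r->1 7-r->1 8-r->1}
[1] R3 @ {0↦1, 1↦2}  ⇒  8 nodes, 8 edges  {0-q->0 1-p->0 3-r->1 4-r->1 5-r->1 6-r->1 7-r->1 8-r->1}
[2] R3 @ {0↦1, 1↦3}  ⇒  7 nodes, 7 edges  {0-q->0 1-p->0 4-r->1 5-r->1 6-r->1 7-r->1 8-r->1}
[3] R3 @ {0↦1, 1↦4}  ⇒  6 nodes, 6 edges  {0-q->0 1-p->0 5-r->1 6-r->1 7-r->1 8-r->1}
[4] R3 @ {0↦1, 1↦5}  ⇒  5 nodes, 5 edges  {0-q->0 1-p->0 6-r->1 7-r->1 8-r->1}
[5] R3 @ {0↦1, 1↦6}  ⇒  4 nodes, 4 edges  {0-q->0 1-p->0 7-r->1 8-r->1}
[6] R3 @ {0↦1, 1↦7}  ⇒  3 nodes, 3 edges  {0-q->0 1-p->0 8-r->1}
[7] R3 @ {0↦1, 1↦8}  ⇒  2 nodes, 2 edges  {0-q->0 1-p->0}
halt: no rule applies after step 7
NF edges: [(0, 0, 'q'), (1, 0, 'p')]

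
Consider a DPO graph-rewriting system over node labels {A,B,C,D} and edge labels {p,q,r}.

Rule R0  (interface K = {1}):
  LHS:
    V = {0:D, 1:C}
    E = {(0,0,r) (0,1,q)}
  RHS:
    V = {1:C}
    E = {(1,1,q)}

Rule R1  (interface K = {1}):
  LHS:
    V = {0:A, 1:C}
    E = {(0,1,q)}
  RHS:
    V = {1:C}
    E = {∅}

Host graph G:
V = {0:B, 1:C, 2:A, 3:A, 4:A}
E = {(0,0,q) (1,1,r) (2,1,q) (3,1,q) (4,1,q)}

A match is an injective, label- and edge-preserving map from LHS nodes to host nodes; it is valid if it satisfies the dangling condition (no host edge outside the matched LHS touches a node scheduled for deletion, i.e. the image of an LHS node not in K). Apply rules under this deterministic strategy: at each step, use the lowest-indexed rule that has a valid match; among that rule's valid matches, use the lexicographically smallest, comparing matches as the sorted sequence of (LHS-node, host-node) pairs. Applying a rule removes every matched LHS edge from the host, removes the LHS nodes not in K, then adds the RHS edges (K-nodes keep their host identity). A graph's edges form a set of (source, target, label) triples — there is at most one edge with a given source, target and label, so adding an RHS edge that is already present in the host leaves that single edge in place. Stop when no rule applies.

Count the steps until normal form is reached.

Answer: 3

Steps:
initial: |V|=5 |E|=5  E = 0-q->0 1-r->1 2-q->1 3-q->1 4-q->1
step 1: apply R1 at {0↦2, 1↦1}  → |V|=4 |E|=4  E = 0-q->0 1-r->1 3-q->1 4-q->1
step 2: apply R1 at {0↦3, 1↦1}  → |V|=3 |E|=3  E = 0-q->0 1-r->1 4-q->1
step 3: apply R1 at {0↦4, 1↦1}  → |V|=2 |E|=2  E = 0-q->0 1-r->1
halt: no rule applies after step 3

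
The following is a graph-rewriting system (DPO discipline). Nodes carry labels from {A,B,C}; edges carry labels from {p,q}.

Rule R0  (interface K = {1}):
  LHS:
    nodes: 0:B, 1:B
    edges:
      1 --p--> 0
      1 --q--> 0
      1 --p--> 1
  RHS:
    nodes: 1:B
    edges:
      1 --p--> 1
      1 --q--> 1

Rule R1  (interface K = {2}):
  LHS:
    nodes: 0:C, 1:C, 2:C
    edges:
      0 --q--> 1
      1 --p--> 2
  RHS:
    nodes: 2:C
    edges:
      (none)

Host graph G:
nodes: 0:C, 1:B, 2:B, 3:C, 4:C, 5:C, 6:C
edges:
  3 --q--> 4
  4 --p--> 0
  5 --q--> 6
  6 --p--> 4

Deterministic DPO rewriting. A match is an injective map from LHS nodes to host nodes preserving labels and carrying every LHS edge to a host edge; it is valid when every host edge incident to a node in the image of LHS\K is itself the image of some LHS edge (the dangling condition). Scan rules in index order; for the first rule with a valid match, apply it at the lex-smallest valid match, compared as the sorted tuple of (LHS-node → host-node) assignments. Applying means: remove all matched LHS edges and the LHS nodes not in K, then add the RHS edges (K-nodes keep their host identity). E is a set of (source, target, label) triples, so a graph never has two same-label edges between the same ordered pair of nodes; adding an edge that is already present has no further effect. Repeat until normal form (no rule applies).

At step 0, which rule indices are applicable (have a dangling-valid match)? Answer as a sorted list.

Answer: [R1]

Steps:
R0: no valid match — LHS pattern not found
R1: 1 valid match — {0↦5, 1↦6, 2↦4}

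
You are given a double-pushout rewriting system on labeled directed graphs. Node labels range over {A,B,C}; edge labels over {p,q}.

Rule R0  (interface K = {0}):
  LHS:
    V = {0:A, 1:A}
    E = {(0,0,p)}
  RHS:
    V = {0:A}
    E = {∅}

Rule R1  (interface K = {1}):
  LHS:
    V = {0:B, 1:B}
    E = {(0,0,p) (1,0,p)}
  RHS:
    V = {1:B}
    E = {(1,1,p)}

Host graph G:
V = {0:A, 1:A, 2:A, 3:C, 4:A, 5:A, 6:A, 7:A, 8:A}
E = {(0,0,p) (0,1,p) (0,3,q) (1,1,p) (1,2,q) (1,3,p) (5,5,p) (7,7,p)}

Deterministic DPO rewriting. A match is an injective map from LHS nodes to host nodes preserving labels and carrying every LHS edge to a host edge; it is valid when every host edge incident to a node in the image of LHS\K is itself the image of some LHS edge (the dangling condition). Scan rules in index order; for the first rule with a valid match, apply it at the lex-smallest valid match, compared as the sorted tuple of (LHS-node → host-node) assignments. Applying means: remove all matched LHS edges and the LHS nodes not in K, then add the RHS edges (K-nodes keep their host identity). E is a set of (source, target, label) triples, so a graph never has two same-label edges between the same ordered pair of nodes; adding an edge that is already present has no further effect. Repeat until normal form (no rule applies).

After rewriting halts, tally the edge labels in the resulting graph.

start.  V:9 E:8  edges: 0-p->0 0-p->1 0-q->3 1-p->1 1-q->2 1-p->3 5-p->5 7-p->7
1. fire R0 via {0↦0, 1↦4}  →  V:8 E:7  edges: 0-p->1 0-q->3 1-p->1 1-q->2 1-p->3 5-p->5 7-p->7
2. fire R0 via {0↦1, 1↦6}  →  V:7 E:6  edges: 0-p->1 0-q->3 1-q->2 1-p->3 5-p->5 7-p->7
3. fire R0 via {0↦5, 1↦8}  →  V:6 E:5  edges: 0-p->1 0-q->3 1-q->2 1-p->3 7-p->7
4. fire R0 via {0↦7, 1↦5}  →  V:5 E:4  edges: 0-p->1 0-q->3 1-q->2 1-p->3
normal form: no rule applies after step 4
NF edges: [(0, 1, 'p'), (0, 3, 'q'), (1, 2, 'q'), (1, 3, 'p')]

Answer: p:2 q:2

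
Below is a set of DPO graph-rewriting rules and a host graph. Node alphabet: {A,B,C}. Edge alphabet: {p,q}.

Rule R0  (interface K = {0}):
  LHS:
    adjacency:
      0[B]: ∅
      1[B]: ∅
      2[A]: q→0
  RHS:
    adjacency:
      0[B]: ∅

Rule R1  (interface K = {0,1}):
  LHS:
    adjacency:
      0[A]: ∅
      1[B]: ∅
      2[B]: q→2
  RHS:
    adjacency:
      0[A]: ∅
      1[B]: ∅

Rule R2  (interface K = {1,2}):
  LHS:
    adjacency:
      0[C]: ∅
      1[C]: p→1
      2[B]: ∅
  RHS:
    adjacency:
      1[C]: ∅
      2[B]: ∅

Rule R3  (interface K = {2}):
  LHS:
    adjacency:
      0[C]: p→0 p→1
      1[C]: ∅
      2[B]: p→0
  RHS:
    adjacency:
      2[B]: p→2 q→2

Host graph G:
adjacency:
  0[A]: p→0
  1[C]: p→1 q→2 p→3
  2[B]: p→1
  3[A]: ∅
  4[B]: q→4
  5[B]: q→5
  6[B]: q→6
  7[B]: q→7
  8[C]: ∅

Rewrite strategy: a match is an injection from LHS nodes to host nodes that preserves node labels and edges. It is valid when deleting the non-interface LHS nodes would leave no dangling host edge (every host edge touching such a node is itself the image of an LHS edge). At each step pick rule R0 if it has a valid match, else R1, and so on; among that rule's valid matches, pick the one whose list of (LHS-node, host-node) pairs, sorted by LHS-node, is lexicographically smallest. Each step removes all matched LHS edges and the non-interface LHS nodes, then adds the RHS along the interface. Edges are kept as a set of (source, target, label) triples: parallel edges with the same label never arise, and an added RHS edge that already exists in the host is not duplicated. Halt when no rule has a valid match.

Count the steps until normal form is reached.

Answer: 5

Rewrite trace:
start.  V:9 E:9  edges: 0-p->0 1-p->1 1-q->2 1-p->3 2-p->1 4-q->4 5-q->5 6-q->6 7-q->7
1. fire R1 via {0↦0, 1↦2, 2↦4}  →  V:8 E:8  edges: 0-p->0 1-p->1 1-q->2 1-p->3 2-p->1 5-q->5 6-q->6 7-q->7
2. fire R1 via {0↦0, 1↦2, 2↦5}  →  V:7 E:7  edges: 0-p->0 1-p->1 1-q->2 1-p->3 2-p->1 6-q->6 7-q->7
3. fire R1 via {0↦0, 1↦2, 2↦6}  →  V:6 E:6  edges: 0-p->0 1-p->1 1-q->2 1-p->3 2-p->1 7-q->7
4. fire R1 via {0↦0, 1↦2, 2↦7}  →  V:5 E:5  edges: 0-p->0 1-p->1 1-q->2 1-p->3 2-p->1
5. fire R2 via {0↦8, 1↦1, 2↦2}  →  V:4 E:4  edges: 0-p->0 1-q->2 1-p->3 2-p->1
final graph: no rule applies after step 5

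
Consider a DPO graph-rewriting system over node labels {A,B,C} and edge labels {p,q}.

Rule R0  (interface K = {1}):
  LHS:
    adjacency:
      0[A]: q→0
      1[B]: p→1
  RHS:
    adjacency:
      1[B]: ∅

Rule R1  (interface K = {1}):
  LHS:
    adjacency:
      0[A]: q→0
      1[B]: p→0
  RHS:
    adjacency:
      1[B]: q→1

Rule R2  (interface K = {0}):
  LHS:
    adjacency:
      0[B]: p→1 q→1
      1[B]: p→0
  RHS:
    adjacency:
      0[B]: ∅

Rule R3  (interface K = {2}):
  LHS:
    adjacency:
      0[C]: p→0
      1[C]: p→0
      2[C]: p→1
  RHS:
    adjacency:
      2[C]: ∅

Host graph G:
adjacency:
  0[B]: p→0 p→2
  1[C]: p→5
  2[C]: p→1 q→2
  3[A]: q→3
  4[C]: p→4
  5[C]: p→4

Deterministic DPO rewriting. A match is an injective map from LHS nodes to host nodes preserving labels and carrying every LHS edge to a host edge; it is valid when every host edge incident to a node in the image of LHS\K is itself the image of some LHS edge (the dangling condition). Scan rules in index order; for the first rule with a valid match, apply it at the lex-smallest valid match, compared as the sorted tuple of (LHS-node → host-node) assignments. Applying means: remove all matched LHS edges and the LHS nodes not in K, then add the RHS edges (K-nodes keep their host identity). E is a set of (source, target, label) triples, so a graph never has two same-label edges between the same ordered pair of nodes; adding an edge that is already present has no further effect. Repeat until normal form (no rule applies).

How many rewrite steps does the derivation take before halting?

start.  V:6 E:8  edges: 0-p->0 0-p->2 1-p->5 2-p->1 2-q->2 3-q->3 4-p->4 5-p->4
1. fire R0 via {0↦3, 1↦0}  →  V:5 E:6  edges: 0-p->2 1-p->5 2-p->1 2-q->2 4-p->4 5-p->4
2. fire R3 via {0↦4, 1↦5, 2↦1}  →  V:3 E:3  edges: 0-p->2 2-p->1 2-q->2
final graph: no rule applies after step 2

Answer: 2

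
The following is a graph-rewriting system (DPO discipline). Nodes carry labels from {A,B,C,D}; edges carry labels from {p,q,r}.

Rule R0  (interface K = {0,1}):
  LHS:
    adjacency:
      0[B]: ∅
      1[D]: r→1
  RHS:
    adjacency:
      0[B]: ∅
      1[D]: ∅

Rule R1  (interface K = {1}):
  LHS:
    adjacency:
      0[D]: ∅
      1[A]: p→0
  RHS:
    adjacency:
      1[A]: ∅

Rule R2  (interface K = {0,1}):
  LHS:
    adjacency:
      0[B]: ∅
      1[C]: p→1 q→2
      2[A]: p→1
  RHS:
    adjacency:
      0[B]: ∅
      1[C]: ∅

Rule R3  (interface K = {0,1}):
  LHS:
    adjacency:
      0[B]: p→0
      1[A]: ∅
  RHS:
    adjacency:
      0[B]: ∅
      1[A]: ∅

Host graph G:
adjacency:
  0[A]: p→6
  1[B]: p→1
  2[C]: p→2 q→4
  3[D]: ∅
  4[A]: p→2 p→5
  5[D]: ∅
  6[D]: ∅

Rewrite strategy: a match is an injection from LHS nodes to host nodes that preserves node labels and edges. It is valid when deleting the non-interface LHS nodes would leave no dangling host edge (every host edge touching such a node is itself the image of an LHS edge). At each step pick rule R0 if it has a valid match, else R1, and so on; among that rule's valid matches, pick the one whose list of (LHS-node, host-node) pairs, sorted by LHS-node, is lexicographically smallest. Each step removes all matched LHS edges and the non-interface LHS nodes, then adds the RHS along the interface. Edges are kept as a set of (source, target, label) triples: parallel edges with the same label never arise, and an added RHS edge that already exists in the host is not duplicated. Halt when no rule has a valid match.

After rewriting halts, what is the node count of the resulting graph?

Answer: 4

Steps:
start.  V:7 E:6  edges: 0-p->6 1-p->1 2-p->2 2-q->4 4-p->2 4-p->5
1. fire R1 via {0↦5, 1↦4}  →  V:6 E:5  edges: 0-p->6 1-p->1 2-p->2 2-q->4 4-p->2
2. fire R1 via {0↦6, 1↦0}  →  V:5 E:4  edges: 1-p->1 2-p->2 2-q->4 4-p->2
3. fire R2 via {0↦1, 1↦2, 2↦4}  →  V:4 E:1  edges: 1-p->1
4. fire R3 via {0↦1, 1↦0}  →  V:4 E:0  edges: ∅
final graph: no rule applies after step 4
NF nodes: {0:A, 1:B, 2:C, 3:D}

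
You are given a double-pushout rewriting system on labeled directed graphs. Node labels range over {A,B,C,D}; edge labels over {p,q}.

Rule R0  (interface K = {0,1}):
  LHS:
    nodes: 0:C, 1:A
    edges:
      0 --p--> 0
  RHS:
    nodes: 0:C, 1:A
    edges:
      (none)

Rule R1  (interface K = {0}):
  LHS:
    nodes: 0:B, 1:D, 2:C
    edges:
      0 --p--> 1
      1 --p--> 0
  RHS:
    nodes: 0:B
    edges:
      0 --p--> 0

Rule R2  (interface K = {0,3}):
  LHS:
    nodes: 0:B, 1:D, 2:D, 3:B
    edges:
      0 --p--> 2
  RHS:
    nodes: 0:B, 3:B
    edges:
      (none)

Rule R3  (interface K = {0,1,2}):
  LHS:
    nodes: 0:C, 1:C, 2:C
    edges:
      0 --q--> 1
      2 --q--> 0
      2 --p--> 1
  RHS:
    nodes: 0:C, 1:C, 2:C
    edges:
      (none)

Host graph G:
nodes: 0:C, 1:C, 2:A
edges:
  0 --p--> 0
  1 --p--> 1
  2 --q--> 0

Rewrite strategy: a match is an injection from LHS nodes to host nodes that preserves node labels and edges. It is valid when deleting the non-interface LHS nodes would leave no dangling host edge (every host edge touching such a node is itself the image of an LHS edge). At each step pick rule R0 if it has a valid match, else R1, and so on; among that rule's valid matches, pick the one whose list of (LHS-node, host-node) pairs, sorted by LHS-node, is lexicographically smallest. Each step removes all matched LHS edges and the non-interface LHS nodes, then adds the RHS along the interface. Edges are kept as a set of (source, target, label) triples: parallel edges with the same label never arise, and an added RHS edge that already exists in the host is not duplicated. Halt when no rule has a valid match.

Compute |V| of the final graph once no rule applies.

[0] host  ⇒  3 nodes, 3 edges  {0-p->0 1-p->1 2-q->0}
[1] R0 @ {0↦0, 1↦2}  ⇒  3 nodes, 2 edges  {1-p->1 2-q->0}
[2] R0 @ {0↦1, 1↦2}  ⇒  3 nodes, 1 edges  {2-q->0}
normal form: no rule applies after step 2
NF nodes: {0:C, 1:C, 2:A}

Answer: 3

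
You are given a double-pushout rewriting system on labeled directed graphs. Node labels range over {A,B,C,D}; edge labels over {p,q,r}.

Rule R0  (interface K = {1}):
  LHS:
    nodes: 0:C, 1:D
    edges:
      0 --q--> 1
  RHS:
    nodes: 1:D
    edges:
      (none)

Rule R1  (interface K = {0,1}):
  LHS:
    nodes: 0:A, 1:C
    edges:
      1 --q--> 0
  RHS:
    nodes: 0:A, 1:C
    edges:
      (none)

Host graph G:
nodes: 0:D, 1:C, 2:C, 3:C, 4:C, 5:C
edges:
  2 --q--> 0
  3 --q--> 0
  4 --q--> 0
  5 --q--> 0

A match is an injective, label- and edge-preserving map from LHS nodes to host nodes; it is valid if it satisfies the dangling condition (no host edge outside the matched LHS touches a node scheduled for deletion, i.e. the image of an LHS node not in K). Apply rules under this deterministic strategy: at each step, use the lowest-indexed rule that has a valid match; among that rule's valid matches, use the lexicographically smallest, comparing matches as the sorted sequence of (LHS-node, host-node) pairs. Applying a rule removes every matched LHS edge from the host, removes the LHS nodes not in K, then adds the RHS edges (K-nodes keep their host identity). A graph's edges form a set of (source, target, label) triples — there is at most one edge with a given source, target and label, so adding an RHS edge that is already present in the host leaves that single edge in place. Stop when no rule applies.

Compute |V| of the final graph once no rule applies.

start.  V:6 E:4  edges: 2-q->0 3-q->0 4-q->0 5-q->0
1. fire R0 via {0↦2, 1↦0}  →  V:5 E:3  edges: 3-q->0 4-q->0 5-q->0
2. fire R0 via {0↦3, 1↦0}  →  V:4 E:2  edges: 4-q->0 5-q->0
3. fire R0 via {0↦4, 1↦0}  →  V:3 E:1  edges: 5-q->0
4. fire R0 via {0↦5, 1↦0}  →  V:2 E:0  edges: ∅
halt: no rule applies after step 4
NF nodes: {0:D, 1:C}

Answer: 2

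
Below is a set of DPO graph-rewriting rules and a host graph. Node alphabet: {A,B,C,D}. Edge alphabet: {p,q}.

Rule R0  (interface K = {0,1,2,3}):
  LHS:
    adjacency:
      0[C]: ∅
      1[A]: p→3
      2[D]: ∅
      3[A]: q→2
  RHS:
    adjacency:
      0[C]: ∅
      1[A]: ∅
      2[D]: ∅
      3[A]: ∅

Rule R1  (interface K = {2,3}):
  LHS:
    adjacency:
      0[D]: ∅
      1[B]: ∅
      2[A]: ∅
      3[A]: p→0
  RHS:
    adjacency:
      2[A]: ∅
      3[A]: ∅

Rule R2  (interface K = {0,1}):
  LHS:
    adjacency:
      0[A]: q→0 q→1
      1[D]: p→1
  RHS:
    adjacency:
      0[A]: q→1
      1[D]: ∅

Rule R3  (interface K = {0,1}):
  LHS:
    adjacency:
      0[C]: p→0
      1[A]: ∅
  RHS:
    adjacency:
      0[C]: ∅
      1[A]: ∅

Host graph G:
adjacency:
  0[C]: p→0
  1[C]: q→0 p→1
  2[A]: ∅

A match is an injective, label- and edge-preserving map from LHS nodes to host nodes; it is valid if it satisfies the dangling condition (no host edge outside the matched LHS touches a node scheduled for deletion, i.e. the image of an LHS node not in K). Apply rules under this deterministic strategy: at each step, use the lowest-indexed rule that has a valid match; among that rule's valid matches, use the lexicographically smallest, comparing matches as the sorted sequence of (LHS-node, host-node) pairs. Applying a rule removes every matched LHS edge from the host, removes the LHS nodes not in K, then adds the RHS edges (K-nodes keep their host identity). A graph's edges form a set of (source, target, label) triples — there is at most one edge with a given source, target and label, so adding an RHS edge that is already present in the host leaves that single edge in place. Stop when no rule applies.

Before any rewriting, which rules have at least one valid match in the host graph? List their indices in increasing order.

Answer: [R3]

Derivation:
R0: no valid match — LHS pattern not found
R1: no valid match — LHS pattern not found
R2: no valid match — LHS pattern not found
R3: 2 valid matches — {0↦0, 1↦2}, {0↦1, 1↦2}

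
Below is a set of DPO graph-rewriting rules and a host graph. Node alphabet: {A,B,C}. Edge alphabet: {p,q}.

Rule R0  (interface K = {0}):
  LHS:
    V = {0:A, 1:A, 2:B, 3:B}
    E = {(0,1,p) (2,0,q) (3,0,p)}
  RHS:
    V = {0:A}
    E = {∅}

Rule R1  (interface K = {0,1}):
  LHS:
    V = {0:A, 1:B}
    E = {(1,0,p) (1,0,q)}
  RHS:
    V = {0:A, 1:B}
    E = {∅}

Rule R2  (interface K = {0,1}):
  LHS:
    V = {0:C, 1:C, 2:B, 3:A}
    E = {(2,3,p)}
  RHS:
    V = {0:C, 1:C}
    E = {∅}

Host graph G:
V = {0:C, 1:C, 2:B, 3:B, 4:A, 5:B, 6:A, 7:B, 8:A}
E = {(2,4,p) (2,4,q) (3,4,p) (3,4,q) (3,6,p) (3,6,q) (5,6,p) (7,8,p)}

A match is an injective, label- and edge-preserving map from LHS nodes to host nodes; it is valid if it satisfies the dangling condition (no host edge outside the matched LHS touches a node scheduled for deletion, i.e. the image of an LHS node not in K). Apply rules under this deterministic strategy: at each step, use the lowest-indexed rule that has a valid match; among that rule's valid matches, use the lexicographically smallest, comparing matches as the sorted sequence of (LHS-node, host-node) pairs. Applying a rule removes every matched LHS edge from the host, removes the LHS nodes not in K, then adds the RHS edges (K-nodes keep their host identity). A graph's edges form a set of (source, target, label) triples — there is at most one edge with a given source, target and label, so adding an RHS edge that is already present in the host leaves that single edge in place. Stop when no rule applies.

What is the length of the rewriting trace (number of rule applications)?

Answer: 5

Steps:
[0] host  ⇒  9 nodes, 8 edges  {2-p->4 2-q->4 3-p->4 3-q->4 3-p->6 3-q->6 5-p->6 7-p->8}
[1] R1 @ {0↦4, 1↦2}  ⇒  9 nodes, 6 edges  {3-p->4 3-q->4 3-p->6 3-q->6 5-p->6 7-p->8}
[2] R1 @ {0↦4, 1↦3}  ⇒  9 nodes, 4 edges  {3-p->6 3-q->6 5-p->6 7-p->8}
[3] R1 @ {0↦6, 1↦3}  ⇒  9 nodes, 2 edges  {5-p->6 7-p->8}
[4] R2 @ {0↦0, 1↦1, 2↦5, 3↦6}  ⇒  7 nodes, 1 edges  {7-p->8}
[5] R2 @ {0↦0, 1↦1, 2↦7, 3↦8}  ⇒  5 nodes, 0 edges  {∅}
normal form: no rule applies after step 5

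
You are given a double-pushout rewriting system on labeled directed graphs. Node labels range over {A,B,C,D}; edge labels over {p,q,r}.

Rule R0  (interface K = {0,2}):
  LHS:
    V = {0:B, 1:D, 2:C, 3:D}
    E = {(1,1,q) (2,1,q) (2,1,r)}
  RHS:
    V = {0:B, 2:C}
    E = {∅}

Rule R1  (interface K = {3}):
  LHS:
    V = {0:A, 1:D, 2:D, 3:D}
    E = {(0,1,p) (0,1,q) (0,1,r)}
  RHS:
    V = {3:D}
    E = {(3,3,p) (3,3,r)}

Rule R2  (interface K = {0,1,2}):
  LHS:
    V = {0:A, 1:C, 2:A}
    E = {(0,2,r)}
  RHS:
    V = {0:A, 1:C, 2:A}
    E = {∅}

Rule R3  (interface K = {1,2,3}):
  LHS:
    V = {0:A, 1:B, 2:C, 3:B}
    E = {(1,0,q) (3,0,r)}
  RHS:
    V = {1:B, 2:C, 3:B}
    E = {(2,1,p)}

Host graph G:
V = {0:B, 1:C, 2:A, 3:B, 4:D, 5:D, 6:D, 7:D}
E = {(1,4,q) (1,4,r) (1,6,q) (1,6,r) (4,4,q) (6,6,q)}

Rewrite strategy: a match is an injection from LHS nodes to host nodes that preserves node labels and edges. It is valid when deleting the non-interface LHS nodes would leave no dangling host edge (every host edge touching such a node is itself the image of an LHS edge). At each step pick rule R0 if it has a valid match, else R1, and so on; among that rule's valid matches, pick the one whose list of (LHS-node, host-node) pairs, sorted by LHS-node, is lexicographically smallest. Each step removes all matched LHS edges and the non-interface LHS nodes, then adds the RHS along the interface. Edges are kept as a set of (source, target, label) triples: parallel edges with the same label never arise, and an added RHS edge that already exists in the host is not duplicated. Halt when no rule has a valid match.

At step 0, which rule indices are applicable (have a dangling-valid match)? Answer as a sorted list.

R0: 8 valid matches — {0↦0, 1↦4, 2↦1, 3↦5}, {0↦0, 1↦4, 2↦1, 3↦7}, {0↦0, 1↦6, 2↦1, 3↦5} (+5 more)
R1: no valid match — LHS pattern not found
R2: no valid match — LHS pattern not found
R3: no valid match — LHS pattern not found

Answer: [R0]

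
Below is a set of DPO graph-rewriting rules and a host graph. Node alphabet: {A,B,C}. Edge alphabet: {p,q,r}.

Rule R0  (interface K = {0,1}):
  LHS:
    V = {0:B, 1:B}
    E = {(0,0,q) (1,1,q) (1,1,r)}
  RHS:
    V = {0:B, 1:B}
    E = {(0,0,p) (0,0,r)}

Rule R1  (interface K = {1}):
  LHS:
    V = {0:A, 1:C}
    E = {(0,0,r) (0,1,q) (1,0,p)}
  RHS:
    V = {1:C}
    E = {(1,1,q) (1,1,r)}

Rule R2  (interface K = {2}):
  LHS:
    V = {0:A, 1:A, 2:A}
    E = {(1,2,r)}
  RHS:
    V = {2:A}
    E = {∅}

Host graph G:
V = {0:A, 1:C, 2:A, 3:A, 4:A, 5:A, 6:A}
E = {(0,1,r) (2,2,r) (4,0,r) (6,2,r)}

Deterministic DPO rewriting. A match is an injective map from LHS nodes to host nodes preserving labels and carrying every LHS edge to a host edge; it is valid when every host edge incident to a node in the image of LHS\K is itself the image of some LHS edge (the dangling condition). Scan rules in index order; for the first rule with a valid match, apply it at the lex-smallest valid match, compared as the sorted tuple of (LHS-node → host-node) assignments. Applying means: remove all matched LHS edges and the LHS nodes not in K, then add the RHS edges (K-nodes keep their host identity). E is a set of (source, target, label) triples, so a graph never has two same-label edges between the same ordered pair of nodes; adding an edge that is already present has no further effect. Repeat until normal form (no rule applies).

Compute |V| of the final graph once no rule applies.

Answer: 3

Derivation:
start.  V:7 E:4  edges: 0-r->1 2-r->2 4-r->0 6-r->2
1. fire R2 via {0↦3, 1↦4, 2↦0}  →  V:5 E:3  edges: 0-r->1 2-r->2 6-r->2
2. fire R2 via {0↦5, 1↦6, 2↦2}  →  V:3 E:2  edges: 0-r->1 2-r->2
final graph: no rule applies after step 2
NF nodes: {0:A, 1:C, 2:A}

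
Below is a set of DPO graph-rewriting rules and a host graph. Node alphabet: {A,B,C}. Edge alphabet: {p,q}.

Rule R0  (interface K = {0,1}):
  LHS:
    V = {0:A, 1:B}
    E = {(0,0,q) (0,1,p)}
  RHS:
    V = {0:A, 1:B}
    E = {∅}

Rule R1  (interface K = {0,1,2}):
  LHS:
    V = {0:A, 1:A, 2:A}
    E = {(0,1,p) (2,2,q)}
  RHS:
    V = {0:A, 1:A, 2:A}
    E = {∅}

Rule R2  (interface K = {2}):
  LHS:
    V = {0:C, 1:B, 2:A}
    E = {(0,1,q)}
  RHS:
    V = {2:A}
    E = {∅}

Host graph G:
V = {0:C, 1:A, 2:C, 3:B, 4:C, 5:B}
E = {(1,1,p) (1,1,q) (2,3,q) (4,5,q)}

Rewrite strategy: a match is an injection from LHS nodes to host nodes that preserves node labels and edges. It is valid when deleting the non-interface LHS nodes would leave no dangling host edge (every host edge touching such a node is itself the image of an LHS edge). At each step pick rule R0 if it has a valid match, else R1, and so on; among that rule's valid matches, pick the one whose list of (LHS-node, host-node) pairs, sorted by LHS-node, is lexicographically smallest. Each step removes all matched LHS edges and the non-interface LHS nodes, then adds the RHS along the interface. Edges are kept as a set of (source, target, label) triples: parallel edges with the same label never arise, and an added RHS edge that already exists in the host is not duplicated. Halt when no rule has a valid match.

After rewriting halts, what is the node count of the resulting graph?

initial: |V|=6 |E|=4  E = 1-p->1 1-q->1 2-q->3 4-q->5
step 1: apply R2 at {0↦2, 1↦3, 2↦1}  → |V|=4 |E|=3  E = 1-p->1 1-q->1 4-q->5
step 2: apply R2 at {0↦4, 1↦5, 2↦1}  → |V|=2 |E|=2  E = 1-p->1 1-q->1
halt: no rule applies after step 2
NF nodes: {0:C, 1:A}

Answer: 2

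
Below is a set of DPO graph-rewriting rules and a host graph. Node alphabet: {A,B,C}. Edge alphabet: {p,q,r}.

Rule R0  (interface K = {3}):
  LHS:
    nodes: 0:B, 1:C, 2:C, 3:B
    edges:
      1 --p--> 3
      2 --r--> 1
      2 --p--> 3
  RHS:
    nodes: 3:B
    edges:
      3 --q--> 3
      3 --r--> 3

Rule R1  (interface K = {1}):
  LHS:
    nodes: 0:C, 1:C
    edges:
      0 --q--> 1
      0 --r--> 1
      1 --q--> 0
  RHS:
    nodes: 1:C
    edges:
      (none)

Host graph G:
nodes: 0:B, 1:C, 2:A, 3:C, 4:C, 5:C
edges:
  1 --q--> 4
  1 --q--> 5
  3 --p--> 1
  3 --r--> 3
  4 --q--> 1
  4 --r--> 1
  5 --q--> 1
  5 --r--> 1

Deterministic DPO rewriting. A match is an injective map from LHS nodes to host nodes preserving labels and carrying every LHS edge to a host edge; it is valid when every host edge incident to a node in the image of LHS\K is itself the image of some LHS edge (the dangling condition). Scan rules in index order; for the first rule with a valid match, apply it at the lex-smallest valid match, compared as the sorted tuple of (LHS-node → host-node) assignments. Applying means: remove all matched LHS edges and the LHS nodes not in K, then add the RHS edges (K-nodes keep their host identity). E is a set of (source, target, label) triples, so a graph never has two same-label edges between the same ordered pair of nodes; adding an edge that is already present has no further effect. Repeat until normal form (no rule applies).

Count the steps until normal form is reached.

initial: |V|=6 |E|=8  E = 1-q->4 1-q->5 3-p->1 3-r->3 4-q->1 4-r->1 5-q->1 5-r->1
step 1: apply R1 at {0↦4, 1↦1}  → |V|=5 |E|=5  E = 1-q->5 3-p->1 3-r->3 5-q->1 5-r->1
step 2: apply R1 at {0↦5, 1↦1}  → |V|=4 |E|=2  E = 3-p->1 3-r->3
normal form: no rule applies after step 2

Answer: 2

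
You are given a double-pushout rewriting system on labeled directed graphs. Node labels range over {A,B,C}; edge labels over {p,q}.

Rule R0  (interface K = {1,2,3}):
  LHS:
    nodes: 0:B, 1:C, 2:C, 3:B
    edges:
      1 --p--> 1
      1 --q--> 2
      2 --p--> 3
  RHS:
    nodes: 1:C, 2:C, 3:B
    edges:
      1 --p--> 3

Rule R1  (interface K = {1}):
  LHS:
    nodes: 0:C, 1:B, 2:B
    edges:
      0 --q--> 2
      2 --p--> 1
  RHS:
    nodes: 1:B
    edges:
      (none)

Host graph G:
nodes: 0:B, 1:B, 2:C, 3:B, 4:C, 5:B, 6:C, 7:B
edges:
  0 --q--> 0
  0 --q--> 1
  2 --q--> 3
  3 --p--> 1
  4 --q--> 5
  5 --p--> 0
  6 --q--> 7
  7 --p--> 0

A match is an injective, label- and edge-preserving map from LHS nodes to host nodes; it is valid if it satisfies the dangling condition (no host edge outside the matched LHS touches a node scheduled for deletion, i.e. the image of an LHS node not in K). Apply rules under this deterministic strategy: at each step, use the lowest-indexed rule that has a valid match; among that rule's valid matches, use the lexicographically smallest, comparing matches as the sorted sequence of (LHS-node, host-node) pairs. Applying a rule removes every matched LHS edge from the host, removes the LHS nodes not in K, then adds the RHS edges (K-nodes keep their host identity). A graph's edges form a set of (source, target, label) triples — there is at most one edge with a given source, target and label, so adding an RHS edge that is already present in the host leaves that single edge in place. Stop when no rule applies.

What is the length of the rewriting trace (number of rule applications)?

start.  V:8 E:8  edges: 0-q->0 0-q->1 2-q->3 3-p->1 4-q->5 5-p->0 6-q->7 7-p->0
1. fire R1 via {0↦2, 1↦1, 2↦3}  →  V:6 E:6  edges: 0-q->0 0-q->1 4-q->5 5-p->0 6-q->7 7-p->0
2. fire R1 via {0↦4, 1↦0, 2↦5}  →  V:4 E:4  edges: 0-q->0 0-q->1 6-q->7 7-p->0
3. fire R1 via {0↦6, 1↦0, 2↦7}  →  V:2 E:2  edges: 0-q->0 0-q->1
normal form: no rule applies after step 3

Answer: 3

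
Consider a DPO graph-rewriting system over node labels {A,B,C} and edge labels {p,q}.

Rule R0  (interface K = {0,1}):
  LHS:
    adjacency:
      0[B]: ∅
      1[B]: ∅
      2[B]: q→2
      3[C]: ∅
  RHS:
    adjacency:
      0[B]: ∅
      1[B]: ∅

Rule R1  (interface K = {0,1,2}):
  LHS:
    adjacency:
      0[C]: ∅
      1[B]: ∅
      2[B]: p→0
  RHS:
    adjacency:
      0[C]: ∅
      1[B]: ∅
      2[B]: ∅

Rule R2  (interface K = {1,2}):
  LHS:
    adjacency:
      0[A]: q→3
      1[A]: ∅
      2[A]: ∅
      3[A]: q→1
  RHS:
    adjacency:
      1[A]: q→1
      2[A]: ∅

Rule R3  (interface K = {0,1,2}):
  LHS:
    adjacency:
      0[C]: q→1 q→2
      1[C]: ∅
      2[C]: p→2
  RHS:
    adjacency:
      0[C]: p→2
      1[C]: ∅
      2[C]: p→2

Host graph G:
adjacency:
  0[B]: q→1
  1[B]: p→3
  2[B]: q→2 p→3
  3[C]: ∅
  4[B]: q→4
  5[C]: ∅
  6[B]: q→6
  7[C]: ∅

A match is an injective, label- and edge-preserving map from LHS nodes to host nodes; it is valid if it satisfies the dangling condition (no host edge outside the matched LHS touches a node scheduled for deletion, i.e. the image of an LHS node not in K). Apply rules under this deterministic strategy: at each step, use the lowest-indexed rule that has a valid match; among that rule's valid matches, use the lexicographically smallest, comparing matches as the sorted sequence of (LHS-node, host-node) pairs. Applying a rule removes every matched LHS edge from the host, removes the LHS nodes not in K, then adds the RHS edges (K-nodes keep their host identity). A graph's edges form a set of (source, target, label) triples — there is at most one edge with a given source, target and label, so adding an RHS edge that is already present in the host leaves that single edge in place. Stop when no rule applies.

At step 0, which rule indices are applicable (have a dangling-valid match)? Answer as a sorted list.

R0: 48 valid matches — {0↦0, 1↦1, 2↦4, 3↦5}, {0↦0, 1↦1, 2↦4, 3↦7}, {0↦0, 1↦1, 2↦6, 3↦5} (+45 more)
R1: 8 valid matches — {0↦3, 1↦0, 2↦1}, {0↦3, 1↦0, 2↦2}, {0↦3, 1↦1, 2↦2} (+5 more)
R2: no valid match — LHS pattern not found
R3: no valid match — LHS pattern not found

Answer: [R0,R1]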